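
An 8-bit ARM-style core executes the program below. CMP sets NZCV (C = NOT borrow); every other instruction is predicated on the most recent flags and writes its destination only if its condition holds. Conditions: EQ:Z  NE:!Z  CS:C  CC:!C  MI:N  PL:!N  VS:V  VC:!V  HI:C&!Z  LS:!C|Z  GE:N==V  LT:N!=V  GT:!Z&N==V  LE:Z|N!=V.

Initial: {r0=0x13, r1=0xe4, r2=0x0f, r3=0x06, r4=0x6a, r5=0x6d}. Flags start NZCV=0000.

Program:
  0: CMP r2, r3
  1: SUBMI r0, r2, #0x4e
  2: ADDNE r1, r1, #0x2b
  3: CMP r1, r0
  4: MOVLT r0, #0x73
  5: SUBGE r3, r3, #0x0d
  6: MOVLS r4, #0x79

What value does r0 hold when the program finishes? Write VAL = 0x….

VAL = 0x73

[0] flags=0010 → (cmp)
[1] flags=0010 MI?F → skip
[2] flags=0010 NE?T → r1=0x0f
[3] flags=1000 → (cmp)
[4] flags=1000 LT?T → r0=0x73
[5] flags=1000 GE?F → skip
[6] flags=1000 LS?T → r4=0x79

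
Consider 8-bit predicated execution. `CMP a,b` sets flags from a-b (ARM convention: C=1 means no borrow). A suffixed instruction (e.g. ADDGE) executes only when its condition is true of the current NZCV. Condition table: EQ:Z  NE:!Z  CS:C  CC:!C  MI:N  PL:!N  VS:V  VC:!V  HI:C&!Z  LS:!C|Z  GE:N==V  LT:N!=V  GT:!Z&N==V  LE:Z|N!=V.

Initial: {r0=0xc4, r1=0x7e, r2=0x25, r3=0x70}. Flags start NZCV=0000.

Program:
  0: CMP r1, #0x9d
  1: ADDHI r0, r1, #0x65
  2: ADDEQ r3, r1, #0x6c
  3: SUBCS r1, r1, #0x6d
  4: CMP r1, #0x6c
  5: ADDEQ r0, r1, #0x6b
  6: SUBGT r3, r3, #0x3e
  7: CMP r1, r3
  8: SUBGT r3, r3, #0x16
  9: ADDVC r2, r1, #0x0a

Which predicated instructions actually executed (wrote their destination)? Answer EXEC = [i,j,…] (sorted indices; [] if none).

EXEC = [6,8,9]

[0] flags=1001 → (cmp)
[1] flags=1001 HI?F → skip
[2] flags=1001 EQ?F → skip
[3] flags=1001 CS?F → skip
[4] flags=0010 → (cmp)
[5] flags=0010 EQ?F → skip
[6] flags=0010 GT?T → r3=0x32
[7] flags=0010 → (cmp)
[8] flags=0010 GT?T → r3=0x1c
[9] flags=0010 VC?T → r2=0x88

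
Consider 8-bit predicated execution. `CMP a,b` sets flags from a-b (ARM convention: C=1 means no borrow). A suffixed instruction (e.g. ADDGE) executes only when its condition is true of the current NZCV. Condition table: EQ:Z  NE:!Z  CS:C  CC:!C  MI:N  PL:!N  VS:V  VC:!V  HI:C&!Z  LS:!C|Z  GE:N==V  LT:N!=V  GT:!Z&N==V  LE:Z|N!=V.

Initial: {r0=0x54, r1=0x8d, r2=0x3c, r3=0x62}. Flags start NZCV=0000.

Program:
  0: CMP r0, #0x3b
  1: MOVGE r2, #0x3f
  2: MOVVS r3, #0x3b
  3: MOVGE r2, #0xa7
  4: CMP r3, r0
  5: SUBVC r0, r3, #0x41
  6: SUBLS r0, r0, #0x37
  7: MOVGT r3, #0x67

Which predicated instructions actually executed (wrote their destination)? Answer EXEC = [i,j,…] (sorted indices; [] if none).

EXEC = [1,3,5,7]

0: ✓ CMP  NZCV=0010
1: ✓ MOVGE  r2←0x3f
2: · MOVVS
3: ✓ MOVGE  r2←0xa7
4: ✓ CMP  NZCV=0010
5: ✓ SUBVC  r0←0x21
6: · SUBLS
7: ✓ MOVGT  r3←0x67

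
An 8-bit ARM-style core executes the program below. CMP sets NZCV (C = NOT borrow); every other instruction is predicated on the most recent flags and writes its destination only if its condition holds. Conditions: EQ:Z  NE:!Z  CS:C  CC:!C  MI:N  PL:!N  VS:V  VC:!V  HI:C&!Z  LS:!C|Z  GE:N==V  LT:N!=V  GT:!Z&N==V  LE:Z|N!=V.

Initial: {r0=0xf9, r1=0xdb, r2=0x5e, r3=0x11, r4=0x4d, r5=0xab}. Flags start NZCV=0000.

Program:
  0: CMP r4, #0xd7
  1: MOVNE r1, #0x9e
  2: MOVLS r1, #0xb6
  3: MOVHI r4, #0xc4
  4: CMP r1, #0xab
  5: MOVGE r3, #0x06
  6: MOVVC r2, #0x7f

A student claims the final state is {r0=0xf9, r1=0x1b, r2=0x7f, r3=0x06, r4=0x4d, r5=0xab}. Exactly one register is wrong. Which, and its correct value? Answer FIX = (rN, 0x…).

FIX = (r1, 0xb6)

0: ✓ CMP  NZCV=0000
1: ✓ MOVNE  r1←0x9e
2: ✓ MOVLS  r1←0xb6
3: · MOVHI
4: ✓ CMP  NZCV=0010
5: ✓ MOVGE  r3←0x06
6: ✓ MOVVC  r2←0x7f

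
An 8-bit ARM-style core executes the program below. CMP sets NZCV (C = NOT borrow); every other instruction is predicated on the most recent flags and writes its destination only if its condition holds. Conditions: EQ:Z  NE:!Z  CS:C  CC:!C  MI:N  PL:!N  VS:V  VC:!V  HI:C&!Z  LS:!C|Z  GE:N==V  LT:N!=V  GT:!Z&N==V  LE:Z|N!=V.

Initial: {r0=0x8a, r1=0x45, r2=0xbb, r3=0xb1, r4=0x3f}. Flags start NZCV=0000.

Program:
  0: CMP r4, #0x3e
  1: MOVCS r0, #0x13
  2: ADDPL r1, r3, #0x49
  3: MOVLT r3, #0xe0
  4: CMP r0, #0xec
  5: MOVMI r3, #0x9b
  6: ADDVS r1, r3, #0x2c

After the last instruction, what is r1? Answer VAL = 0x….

VAL = 0xfa

[0] flags=0010 → (cmp)
[1] flags=0010 CS?T → r0=0x13
[2] flags=0010 PL?T → r1=0xfa
[3] flags=0010 LT?F → skip
[4] flags=0000 → (cmp)
[5] flags=0000 MI?F → skip
[6] flags=0000 VS?F → skip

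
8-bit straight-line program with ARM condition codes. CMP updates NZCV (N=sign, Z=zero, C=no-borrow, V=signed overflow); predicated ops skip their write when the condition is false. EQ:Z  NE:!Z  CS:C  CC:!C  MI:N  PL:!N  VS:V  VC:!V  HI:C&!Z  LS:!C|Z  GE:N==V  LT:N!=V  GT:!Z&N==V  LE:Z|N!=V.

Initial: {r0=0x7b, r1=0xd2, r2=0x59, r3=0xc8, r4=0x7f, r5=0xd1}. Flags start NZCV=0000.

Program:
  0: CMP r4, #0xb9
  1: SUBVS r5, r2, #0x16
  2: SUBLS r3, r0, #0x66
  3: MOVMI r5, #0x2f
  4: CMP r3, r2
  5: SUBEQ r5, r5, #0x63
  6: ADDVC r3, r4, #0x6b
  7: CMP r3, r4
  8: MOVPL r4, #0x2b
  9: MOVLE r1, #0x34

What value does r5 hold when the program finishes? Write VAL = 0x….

0: ✓ CMP  NZCV=1001
1: ✓ SUBVS  r5←0x43
2: ✓ SUBLS  r3←0x15
3: ✓ MOVMI  r5←0x2f
4: ✓ CMP  NZCV=1000
5: · SUBEQ
6: ✓ ADDVC  r3←0xea
7: ✓ CMP  NZCV=0011
8: ✓ MOVPL  r4←0x2b
9: ✓ MOVLE  r1←0x34

VAL = 0x2f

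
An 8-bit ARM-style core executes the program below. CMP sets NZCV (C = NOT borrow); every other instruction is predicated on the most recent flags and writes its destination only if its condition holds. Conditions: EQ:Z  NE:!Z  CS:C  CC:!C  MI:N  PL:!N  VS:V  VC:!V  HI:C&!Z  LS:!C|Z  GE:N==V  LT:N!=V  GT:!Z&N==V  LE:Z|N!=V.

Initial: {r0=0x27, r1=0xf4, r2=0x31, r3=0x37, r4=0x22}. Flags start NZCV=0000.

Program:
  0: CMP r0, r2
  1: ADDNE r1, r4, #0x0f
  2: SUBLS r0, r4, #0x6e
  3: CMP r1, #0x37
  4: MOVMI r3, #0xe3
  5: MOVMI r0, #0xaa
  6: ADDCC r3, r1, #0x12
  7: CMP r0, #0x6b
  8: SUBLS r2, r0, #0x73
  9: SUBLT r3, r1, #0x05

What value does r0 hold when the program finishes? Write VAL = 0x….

VAL = 0xaa

0: ✓ CMP  NZCV=1000
1: ✓ ADDNE  r1←0x31
2: ✓ SUBLS  r0←0xb4
3: ✓ CMP  NZCV=1000
4: ✓ MOVMI  r3←0xe3
5: ✓ MOVMI  r0←0xaa
6: ✓ ADDCC  r3←0x43
7: ✓ CMP  NZCV=0011
8: · SUBLS
9: ✓ SUBLT  r3←0x2c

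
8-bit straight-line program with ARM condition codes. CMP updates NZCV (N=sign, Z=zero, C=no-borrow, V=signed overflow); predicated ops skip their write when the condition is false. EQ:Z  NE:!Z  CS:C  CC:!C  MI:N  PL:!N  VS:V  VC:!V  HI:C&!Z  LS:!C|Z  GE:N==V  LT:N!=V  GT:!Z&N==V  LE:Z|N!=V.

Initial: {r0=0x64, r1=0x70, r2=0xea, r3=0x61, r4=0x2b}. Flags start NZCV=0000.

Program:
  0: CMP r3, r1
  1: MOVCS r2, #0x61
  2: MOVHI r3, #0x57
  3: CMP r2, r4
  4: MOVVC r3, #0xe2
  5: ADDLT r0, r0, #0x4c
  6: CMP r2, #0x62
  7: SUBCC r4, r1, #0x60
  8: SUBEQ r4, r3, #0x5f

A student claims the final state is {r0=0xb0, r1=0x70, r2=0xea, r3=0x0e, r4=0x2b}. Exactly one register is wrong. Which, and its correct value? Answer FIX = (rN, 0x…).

FIX = (r3, 0xe2)

0: ✓ CMP  NZCV=1000
1: · MOVCS
2: · MOVHI
3: ✓ CMP  NZCV=1010
4: ✓ MOVVC  r3←0xe2
5: ✓ ADDLT  r0←0xb0
6: ✓ CMP  NZCV=1010
7: · SUBCC
8: · SUBEQ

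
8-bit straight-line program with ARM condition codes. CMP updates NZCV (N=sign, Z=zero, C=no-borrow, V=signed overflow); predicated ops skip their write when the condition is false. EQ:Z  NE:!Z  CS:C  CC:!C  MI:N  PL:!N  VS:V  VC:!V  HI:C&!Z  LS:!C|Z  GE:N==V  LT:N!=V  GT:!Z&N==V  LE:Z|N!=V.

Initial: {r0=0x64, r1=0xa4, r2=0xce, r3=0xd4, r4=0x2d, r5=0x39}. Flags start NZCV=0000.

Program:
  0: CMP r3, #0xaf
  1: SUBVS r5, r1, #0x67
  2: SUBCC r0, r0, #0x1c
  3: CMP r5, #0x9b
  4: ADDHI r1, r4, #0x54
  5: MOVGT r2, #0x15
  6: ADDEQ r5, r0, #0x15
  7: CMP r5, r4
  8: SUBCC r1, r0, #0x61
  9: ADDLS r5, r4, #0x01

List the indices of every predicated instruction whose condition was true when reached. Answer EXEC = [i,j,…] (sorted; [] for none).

EXEC = [5]

0: ✓ CMP  NZCV=0010
1: · SUBVS
2: · SUBCC
3: ✓ CMP  NZCV=1001
4: · ADDHI
5: ✓ MOVGT  r2←0x15
6: · ADDEQ
7: ✓ CMP  NZCV=0010
8: · SUBCC
9: · ADDLS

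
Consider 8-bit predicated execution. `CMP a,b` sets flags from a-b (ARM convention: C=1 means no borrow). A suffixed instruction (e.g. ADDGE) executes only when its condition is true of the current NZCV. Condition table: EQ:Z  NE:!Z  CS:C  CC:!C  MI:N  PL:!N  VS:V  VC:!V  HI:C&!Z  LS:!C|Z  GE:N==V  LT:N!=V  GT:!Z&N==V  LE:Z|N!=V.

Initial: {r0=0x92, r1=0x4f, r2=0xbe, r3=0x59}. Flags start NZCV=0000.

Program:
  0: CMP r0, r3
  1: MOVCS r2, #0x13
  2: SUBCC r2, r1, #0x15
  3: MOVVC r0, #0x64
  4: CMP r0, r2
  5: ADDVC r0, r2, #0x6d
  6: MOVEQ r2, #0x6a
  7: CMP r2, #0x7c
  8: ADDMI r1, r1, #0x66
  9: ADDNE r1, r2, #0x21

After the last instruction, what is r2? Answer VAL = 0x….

[0] flags=0011 → (cmp)
[1] flags=0011 CS?T → r2=0x13
[2] flags=0011 CC?F → skip
[3] flags=0011 VC?F → skip
[4] flags=0011 → (cmp)
[5] flags=0011 VC?F → skip
[6] flags=0011 EQ?F → skip
[7] flags=1000 → (cmp)
[8] flags=1000 MI?T → r1=0xb5
[9] flags=1000 NE?T → r1=0x34

VAL = 0x13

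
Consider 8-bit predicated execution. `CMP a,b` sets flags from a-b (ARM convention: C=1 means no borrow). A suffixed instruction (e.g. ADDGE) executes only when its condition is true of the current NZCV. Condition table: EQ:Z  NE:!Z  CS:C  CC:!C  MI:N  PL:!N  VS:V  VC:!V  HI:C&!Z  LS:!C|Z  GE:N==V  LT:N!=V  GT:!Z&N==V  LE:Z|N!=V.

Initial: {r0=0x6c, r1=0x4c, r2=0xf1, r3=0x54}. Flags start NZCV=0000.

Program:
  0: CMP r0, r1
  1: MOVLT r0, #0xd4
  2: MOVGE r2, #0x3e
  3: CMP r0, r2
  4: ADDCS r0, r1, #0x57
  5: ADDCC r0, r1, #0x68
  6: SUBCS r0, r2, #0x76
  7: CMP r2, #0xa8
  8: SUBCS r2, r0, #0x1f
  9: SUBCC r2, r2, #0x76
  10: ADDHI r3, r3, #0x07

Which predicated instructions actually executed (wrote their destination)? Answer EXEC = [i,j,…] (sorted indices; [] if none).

EXEC = [2,4,6,9]

0: ✓ CMP  NZCV=0010
1: · MOVLT
2: ✓ MOVGE  r2←0x3e
3: ✓ CMP  NZCV=0010
4: ✓ ADDCS  r0←0xa3
5: · ADDCC
6: ✓ SUBCS  r0←0xc8
7: ✓ CMP  NZCV=1001
8: · SUBCS
9: ✓ SUBCC  r2←0xc8
10: · ADDHI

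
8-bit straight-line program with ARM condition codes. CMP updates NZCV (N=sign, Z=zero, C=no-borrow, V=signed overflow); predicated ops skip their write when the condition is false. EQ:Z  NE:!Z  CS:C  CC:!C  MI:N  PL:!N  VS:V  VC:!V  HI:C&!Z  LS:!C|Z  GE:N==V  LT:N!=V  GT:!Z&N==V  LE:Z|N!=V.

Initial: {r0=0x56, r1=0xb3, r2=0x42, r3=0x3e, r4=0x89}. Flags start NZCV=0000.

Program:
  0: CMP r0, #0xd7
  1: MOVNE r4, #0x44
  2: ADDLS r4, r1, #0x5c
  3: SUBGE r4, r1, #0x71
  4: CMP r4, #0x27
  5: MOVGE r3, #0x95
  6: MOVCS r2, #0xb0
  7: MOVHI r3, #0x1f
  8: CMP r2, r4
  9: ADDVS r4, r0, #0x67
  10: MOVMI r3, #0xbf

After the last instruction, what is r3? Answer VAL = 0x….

VAL = 0x1f

[0] flags=0000 → (cmp)
[1] flags=0000 NE?T → r4=0x44
[2] flags=0000 LS?T → r4=0x0f
[3] flags=0000 GE?T → r4=0x42
[4] flags=0010 → (cmp)
[5] flags=0010 GE?T → r3=0x95
[6] flags=0010 CS?T → r2=0xb0
[7] flags=0010 HI?T → r3=0x1f
[8] flags=0011 → (cmp)
[9] flags=0011 VS?T → r4=0xbd
[10] flags=0011 MI?F → skip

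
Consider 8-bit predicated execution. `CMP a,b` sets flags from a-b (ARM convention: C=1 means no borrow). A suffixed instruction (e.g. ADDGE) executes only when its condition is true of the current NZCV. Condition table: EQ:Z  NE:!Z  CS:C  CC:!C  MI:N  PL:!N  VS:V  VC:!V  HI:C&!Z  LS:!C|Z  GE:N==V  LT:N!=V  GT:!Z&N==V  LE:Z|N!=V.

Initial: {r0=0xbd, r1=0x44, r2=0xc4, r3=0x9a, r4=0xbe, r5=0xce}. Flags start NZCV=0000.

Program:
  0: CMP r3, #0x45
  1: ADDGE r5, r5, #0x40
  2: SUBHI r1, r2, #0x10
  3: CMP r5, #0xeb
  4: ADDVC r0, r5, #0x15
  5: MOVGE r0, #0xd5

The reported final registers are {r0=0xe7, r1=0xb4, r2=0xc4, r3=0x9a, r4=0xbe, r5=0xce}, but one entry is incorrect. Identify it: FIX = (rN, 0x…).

[0] flags=0011 → (cmp)
[1] flags=0011 GE?F → skip
[2] flags=0011 HI?T → r1=0xb4
[3] flags=1000 → (cmp)
[4] flags=1000 VC?T → r0=0xe3
[5] flags=1000 GE?F → skip

FIX = (r0, 0xe3)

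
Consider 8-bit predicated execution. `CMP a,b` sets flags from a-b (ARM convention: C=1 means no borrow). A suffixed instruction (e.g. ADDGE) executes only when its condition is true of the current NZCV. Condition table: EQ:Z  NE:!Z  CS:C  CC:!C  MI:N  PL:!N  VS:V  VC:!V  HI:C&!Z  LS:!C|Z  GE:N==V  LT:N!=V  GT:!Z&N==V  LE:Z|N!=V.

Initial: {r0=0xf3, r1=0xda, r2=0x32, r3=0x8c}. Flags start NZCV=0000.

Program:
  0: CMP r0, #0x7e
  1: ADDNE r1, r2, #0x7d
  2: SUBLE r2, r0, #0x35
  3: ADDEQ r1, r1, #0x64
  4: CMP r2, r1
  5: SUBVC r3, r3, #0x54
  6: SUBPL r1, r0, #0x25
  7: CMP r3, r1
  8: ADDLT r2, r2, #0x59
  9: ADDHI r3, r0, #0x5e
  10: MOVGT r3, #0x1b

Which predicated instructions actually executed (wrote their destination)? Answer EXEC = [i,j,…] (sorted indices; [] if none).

0: ✓ CMP  NZCV=0011
1: ✓ ADDNE  r1←0xaf
2: ✓ SUBLE  r2←0xbe
3: · ADDEQ
4: ✓ CMP  NZCV=0010
5: ✓ SUBVC  r3←0x38
6: ✓ SUBPL  r1←0xce
7: ✓ CMP  NZCV=0000
8: · ADDLT
9: · ADDHI
10: ✓ MOVGT  r3←0x1b

EXEC = [1,2,5,6,10]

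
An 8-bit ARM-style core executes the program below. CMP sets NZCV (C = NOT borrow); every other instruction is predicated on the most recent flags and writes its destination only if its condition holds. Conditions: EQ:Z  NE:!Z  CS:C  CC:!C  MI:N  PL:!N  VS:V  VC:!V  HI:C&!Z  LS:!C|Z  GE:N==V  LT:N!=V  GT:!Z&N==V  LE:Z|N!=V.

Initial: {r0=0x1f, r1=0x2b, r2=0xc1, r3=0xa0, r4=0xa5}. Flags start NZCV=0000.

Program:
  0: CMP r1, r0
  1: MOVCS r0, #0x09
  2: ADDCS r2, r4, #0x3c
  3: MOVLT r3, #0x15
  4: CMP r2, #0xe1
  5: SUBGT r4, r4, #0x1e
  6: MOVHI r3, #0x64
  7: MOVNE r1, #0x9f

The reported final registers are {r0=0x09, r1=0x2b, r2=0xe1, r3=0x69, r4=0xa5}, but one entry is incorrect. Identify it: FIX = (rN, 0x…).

FIX = (r3, 0xa0)

0: ✓ CMP  NZCV=0010
1: ✓ MOVCS  r0←0x09
2: ✓ ADDCS  r2←0xe1
3: · MOVLT
4: ✓ CMP  NZCV=0110
5: · SUBGT
6: · MOVHI
7: · MOVNE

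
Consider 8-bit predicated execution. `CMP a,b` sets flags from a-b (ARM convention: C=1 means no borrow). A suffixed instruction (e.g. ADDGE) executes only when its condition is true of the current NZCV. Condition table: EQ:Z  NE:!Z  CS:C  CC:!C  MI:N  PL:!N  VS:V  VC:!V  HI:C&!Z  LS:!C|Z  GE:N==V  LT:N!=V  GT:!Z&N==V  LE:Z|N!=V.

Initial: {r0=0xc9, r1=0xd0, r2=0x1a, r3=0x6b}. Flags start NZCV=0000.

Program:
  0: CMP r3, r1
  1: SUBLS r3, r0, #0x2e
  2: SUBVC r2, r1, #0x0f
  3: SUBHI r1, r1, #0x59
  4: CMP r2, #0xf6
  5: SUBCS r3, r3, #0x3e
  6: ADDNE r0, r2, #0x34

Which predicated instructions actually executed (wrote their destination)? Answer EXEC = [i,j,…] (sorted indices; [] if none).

EXEC = [1,6]

0: ✓ CMP  NZCV=1001
1: ✓ SUBLS  r3←0x9b
2: · SUBVC
3: · SUBHI
4: ✓ CMP  NZCV=0000
5: · SUBCS
6: ✓ ADDNE  r0←0x4e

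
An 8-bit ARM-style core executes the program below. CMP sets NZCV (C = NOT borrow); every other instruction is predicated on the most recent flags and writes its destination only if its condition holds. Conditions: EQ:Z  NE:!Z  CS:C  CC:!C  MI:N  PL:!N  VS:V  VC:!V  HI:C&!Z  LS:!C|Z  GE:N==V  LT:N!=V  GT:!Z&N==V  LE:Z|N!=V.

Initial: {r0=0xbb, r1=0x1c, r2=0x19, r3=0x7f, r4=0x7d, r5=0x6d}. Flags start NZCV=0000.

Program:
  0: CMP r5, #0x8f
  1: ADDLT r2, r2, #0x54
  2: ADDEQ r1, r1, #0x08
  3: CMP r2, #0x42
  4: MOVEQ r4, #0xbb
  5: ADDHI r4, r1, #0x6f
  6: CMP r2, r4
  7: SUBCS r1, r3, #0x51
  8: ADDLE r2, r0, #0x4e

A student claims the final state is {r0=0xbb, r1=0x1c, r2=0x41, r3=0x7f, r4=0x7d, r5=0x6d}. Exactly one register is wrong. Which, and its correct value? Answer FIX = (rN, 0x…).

[0] flags=1001 → (cmp)
[1] flags=1001 LT?F → skip
[2] flags=1001 EQ?F → skip
[3] flags=1000 → (cmp)
[4] flags=1000 EQ?F → skip
[5] flags=1000 HI?F → skip
[6] flags=1000 → (cmp)
[7] flags=1000 CS?F → skip
[8] flags=1000 LE?T → r2=0x09

FIX = (r2, 0x09)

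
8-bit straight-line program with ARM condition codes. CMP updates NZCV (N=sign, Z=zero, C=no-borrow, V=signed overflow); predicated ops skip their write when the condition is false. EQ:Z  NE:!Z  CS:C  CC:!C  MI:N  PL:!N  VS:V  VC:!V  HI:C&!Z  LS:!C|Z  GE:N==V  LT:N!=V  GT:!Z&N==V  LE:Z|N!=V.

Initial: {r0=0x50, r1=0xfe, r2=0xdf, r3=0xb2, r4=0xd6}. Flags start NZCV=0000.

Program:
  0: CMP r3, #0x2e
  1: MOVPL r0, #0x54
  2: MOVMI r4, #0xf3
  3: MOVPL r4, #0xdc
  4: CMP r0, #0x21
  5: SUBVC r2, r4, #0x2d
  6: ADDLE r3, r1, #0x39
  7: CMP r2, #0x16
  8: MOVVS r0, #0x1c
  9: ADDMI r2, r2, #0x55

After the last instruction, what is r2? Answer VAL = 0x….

0: ✓ CMP  NZCV=1010
1: · MOVPL
2: ✓ MOVMI  r4←0xf3
3: · MOVPL
4: ✓ CMP  NZCV=0010
5: ✓ SUBVC  r2←0xc6
6: · ADDLE
7: ✓ CMP  NZCV=1010
8: · MOVVS
9: ✓ ADDMI  r2←0x1b

VAL = 0x1b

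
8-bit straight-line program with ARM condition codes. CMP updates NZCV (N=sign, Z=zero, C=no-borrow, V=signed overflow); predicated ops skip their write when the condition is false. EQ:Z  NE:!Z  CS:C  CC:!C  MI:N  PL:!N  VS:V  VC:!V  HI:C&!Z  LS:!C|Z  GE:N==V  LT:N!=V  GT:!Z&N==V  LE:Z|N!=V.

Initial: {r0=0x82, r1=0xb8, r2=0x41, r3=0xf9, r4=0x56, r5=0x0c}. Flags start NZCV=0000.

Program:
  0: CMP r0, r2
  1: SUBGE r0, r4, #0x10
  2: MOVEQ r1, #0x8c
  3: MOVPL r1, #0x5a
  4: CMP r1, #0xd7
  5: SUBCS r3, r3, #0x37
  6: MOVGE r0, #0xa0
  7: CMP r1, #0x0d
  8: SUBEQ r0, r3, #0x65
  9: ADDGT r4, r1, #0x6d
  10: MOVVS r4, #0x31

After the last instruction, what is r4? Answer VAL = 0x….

[0] flags=0011 → (cmp)
[1] flags=0011 GE?F → skip
[2] flags=0011 EQ?F → skip
[3] flags=0011 PL?T → r1=0x5a
[4] flags=1001 → (cmp)
[5] flags=1001 CS?F → skip
[6] flags=1001 GE?T → r0=0xa0
[7] flags=0010 → (cmp)
[8] flags=0010 EQ?F → skip
[9] flags=0010 GT?T → r4=0xc7
[10] flags=0010 VS?F → skip

VAL = 0xc7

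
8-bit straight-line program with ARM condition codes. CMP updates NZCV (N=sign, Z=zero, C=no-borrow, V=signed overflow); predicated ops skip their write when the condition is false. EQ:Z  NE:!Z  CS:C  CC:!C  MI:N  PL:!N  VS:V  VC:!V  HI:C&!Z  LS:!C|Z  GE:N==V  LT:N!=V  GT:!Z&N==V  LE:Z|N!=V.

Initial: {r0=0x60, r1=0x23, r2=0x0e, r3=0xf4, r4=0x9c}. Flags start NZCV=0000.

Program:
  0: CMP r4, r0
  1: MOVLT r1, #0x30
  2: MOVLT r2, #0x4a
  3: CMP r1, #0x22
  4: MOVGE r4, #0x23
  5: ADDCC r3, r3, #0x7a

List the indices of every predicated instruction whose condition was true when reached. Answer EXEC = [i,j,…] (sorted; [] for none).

[0] flags=0011 → (cmp)
[1] flags=0011 LT?T → r1=0x30
[2] flags=0011 LT?T → r2=0x4a
[3] flags=0010 → (cmp)
[4] flags=0010 GE?T → r4=0x23
[5] flags=0010 CC?F → skip

EXEC = [1,2,4]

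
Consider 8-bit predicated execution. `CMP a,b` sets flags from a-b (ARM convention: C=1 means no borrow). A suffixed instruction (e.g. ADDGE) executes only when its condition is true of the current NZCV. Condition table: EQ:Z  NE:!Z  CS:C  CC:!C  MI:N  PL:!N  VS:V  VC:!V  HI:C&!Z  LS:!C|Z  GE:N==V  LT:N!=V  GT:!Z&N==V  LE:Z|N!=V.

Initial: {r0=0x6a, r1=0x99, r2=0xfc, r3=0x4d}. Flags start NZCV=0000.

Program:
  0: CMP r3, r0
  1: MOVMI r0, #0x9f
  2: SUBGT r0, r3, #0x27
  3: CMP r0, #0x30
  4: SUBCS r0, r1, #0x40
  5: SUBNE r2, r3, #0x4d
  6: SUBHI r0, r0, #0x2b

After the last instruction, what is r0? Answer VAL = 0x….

VAL = 0x2e

0: ✓ CMP  NZCV=1000
1: ✓ MOVMI  r0←0x9f
2: · SUBGT
3: ✓ CMP  NZCV=0011
4: ✓ SUBCS  r0←0x59
5: ✓ SUBNE  r2←0x00
6: ✓ SUBHI  r0←0x2e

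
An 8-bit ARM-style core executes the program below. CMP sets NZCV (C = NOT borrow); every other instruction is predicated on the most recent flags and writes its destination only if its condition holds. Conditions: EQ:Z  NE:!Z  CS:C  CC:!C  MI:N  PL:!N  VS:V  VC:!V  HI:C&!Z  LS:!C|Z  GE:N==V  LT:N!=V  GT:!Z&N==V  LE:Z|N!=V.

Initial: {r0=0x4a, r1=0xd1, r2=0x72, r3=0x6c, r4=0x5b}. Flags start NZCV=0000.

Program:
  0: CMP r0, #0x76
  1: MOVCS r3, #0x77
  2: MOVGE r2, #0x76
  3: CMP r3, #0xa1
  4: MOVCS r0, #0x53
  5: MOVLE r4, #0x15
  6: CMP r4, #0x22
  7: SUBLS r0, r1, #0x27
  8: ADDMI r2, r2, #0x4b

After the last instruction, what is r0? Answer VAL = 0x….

VAL = 0x4a

[0] flags=1000 → (cmp)
[1] flags=1000 CS?F → skip
[2] flags=1000 GE?F → skip
[3] flags=1001 → (cmp)
[4] flags=1001 CS?F → skip
[5] flags=1001 LE?F → skip
[6] flags=0010 → (cmp)
[7] flags=0010 LS?F → skip
[8] flags=0010 MI?F → skip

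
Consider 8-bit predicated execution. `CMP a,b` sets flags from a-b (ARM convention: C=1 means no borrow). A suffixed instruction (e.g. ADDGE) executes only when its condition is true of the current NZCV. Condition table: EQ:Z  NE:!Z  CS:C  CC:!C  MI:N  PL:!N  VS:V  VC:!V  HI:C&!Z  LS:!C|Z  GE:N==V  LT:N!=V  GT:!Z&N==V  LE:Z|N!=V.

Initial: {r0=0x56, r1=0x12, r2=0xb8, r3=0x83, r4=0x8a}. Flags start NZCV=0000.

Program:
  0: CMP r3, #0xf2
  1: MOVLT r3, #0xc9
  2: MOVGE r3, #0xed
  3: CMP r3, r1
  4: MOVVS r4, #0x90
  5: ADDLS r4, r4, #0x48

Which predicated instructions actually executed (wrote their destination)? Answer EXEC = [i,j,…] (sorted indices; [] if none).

EXEC = [1]

[0] flags=1000 → (cmp)
[1] flags=1000 LT?T → r3=0xc9
[2] flags=1000 GE?F → skip
[3] flags=1010 → (cmp)
[4] flags=1010 VS?F → skip
[5] flags=1010 LS?F → skip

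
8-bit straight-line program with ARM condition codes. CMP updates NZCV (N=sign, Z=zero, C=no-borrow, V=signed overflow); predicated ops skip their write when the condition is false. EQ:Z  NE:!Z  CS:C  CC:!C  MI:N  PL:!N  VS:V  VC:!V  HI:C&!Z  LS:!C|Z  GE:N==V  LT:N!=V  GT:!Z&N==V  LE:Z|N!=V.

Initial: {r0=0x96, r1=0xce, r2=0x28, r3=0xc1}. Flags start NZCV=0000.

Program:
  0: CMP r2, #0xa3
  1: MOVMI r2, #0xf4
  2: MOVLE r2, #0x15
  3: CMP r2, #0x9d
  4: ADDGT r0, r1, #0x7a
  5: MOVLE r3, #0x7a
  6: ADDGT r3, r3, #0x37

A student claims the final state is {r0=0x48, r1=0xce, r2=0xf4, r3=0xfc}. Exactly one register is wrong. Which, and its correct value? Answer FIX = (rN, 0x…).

0: ✓ CMP  NZCV=1001
1: ✓ MOVMI  r2←0xf4
2: · MOVLE
3: ✓ CMP  NZCV=0010
4: ✓ ADDGT  r0←0x48
5: · MOVLE
6: ✓ ADDGT  r3←0xf8

FIX = (r3, 0xf8)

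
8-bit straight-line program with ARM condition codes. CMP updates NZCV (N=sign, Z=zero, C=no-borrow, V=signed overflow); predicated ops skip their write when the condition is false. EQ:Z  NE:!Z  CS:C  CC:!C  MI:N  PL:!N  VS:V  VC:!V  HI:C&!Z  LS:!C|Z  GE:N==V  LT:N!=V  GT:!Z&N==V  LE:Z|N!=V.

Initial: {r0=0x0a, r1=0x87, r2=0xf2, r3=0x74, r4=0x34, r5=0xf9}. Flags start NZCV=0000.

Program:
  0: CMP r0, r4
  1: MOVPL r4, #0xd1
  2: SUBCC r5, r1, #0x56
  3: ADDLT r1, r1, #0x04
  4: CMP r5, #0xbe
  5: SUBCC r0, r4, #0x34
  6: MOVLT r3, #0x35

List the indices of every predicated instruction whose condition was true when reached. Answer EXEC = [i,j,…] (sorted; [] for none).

[0] flags=1000 → (cmp)
[1] flags=1000 PL?F → skip
[2] flags=1000 CC?T → r5=0x31
[3] flags=1000 LT?T → r1=0x8b
[4] flags=0000 → (cmp)
[5] flags=0000 CC?T → r0=0x00
[6] flags=0000 LT?F → skip

EXEC = [2,3,5]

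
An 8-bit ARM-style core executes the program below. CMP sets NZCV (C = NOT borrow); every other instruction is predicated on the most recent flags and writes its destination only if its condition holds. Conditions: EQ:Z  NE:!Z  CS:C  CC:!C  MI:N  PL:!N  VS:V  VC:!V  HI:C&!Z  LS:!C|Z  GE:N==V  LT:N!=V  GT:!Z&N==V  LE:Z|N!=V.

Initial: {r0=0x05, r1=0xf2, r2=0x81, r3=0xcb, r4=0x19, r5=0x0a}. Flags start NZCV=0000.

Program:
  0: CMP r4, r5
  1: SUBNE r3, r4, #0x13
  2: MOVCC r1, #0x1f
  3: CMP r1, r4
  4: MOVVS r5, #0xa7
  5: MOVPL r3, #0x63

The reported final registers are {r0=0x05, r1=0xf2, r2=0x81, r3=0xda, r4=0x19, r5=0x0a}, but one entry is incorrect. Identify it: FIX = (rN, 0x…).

[0] flags=0010 → (cmp)
[1] flags=0010 NE?T → r3=0x06
[2] flags=0010 CC?F → skip
[3] flags=1010 → (cmp)
[4] flags=1010 VS?F → skip
[5] flags=1010 PL?F → skip

FIX = (r3, 0x06)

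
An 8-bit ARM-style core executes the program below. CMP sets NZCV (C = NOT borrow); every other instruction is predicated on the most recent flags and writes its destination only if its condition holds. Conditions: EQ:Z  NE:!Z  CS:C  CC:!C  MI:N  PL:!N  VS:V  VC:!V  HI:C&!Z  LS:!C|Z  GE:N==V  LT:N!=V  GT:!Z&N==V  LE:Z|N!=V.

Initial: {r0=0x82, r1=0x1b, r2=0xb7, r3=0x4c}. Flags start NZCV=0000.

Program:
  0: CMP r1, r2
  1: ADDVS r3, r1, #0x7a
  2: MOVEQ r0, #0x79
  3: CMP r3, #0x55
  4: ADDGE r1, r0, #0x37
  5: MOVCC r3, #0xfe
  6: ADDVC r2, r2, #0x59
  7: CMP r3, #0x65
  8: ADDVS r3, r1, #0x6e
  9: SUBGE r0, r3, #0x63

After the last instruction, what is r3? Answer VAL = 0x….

[0] flags=0000 → (cmp)
[1] flags=0000 VS?F → skip
[2] flags=0000 EQ?F → skip
[3] flags=1000 → (cmp)
[4] flags=1000 GE?F → skip
[5] flags=1000 CC?T → r3=0xfe
[6] flags=1000 VC?T → r2=0x10
[7] flags=1010 → (cmp)
[8] flags=1010 VS?F → skip
[9] flags=1010 GE?F → skip

VAL = 0xfe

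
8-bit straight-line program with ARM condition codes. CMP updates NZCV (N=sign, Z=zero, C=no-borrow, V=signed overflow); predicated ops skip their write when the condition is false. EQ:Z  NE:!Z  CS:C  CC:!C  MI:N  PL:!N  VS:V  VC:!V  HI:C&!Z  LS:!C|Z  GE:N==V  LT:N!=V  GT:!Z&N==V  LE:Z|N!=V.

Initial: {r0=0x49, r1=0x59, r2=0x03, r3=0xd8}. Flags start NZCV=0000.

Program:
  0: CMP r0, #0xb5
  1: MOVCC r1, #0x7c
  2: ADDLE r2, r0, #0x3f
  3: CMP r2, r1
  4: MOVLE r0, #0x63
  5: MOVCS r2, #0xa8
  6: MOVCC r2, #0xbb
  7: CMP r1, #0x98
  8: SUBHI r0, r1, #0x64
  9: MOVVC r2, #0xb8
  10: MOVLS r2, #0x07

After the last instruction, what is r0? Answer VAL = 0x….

VAL = 0x63

0: ✓ CMP  NZCV=1001
1: ✓ MOVCC  r1←0x7c
2: · ADDLE
3: ✓ CMP  NZCV=1000
4: ✓ MOVLE  r0←0x63
5: · MOVCS
6: ✓ MOVCC  r2←0xbb
7: ✓ CMP  NZCV=1001
8: · SUBHI
9: · MOVVC
10: ✓ MOVLS  r2←0x07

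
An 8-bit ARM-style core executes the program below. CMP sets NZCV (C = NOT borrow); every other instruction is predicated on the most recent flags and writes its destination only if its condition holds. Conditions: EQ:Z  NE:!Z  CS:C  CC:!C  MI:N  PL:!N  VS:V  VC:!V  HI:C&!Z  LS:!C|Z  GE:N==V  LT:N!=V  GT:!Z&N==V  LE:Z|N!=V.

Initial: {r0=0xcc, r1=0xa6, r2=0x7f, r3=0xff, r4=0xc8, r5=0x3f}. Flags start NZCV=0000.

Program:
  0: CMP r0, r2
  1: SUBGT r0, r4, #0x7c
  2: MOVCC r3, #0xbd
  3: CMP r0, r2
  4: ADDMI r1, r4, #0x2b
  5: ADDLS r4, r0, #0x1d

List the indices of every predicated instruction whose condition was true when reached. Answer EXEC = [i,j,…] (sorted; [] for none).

[0] flags=0011 → (cmp)
[1] flags=0011 GT?F → skip
[2] flags=0011 CC?F → skip
[3] flags=0011 → (cmp)
[4] flags=0011 MI?F → skip
[5] flags=0011 LS?F → skip

EXEC = []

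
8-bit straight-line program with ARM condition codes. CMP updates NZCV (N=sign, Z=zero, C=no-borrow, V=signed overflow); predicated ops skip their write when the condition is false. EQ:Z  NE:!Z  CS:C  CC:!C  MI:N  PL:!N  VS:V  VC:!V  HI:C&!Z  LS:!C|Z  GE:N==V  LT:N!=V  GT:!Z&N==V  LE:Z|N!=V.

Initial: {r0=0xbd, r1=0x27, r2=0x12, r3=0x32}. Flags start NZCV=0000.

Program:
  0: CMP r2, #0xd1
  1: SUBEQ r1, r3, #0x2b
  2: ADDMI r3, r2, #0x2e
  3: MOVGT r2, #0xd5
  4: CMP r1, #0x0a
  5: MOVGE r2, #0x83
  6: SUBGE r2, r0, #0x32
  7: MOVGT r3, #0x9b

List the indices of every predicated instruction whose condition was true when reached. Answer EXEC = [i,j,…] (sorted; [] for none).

0: ✓ CMP  NZCV=0000
1: · SUBEQ
2: · ADDMI
3: ✓ MOVGT  r2←0xd5
4: ✓ CMP  NZCV=0010
5: ✓ MOVGE  r2←0x83
6: ✓ SUBGE  r2←0x8b
7: ✓ MOVGT  r3←0x9b

EXEC = [3,5,6,7]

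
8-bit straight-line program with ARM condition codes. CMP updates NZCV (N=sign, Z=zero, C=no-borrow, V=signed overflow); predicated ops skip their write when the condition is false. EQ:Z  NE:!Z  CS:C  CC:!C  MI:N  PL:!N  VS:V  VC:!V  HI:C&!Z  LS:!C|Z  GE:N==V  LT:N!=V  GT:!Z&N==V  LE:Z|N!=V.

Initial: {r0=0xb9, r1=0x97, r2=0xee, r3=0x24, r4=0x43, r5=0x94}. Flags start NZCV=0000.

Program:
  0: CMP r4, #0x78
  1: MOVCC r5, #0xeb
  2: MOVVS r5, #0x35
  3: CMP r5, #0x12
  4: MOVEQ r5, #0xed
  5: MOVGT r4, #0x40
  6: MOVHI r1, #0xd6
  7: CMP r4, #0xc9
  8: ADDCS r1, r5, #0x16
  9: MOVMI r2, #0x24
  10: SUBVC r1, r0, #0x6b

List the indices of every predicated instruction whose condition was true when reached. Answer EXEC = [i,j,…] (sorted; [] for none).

[0] flags=1000 → (cmp)
[1] flags=1000 CC?T → r5=0xeb
[2] flags=1000 VS?F → skip
[3] flags=1010 → (cmp)
[4] flags=1010 EQ?F → skip
[5] flags=1010 GT?F → skip
[6] flags=1010 HI?T → r1=0xd6
[7] flags=0000 → (cmp)
[8] flags=0000 CS?F → skip
[9] flags=0000 MI?F → skip
[10] flags=0000 VC?T → r1=0x4e

EXEC = [1,6,10]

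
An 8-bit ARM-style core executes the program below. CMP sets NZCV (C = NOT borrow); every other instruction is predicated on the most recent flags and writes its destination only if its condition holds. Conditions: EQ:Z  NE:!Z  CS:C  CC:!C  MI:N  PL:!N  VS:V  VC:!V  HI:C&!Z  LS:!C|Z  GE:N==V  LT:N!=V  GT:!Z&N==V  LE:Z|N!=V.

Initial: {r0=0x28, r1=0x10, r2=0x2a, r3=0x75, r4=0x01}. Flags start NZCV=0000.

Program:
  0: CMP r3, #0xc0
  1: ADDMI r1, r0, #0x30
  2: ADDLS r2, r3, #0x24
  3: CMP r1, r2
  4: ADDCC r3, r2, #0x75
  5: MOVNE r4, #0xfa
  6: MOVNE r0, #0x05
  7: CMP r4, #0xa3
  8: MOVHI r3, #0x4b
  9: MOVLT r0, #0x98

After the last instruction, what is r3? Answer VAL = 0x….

[0] flags=1001 → (cmp)
[1] flags=1001 MI?T → r1=0x58
[2] flags=1001 LS?T → r2=0x99
[3] flags=1001 → (cmp)
[4] flags=1001 CC?T → r3=0x0e
[5] flags=1001 NE?T → r4=0xfa
[6] flags=1001 NE?T → r0=0x05
[7] flags=0010 → (cmp)
[8] flags=0010 HI?T → r3=0x4b
[9] flags=0010 LT?F → skip

VAL = 0x4b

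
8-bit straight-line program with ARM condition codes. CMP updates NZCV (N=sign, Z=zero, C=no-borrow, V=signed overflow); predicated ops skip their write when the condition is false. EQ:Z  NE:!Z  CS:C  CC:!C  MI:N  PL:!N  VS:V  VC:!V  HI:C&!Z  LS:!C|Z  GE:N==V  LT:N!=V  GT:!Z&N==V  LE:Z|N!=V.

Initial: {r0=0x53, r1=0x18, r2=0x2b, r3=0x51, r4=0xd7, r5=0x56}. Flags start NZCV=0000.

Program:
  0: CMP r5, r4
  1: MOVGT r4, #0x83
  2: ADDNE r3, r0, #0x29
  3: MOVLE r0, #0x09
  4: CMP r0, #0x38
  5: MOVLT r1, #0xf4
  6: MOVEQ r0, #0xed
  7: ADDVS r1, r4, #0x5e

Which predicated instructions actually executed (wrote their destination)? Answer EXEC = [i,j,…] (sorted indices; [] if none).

EXEC = [1,2]

[0] flags=0000 → (cmp)
[1] flags=0000 GT?T → r4=0x83
[2] flags=0000 NE?T → r3=0x7c
[3] flags=0000 LE?F → skip
[4] flags=0010 → (cmp)
[5] flags=0010 LT?F → skip
[6] flags=0010 EQ?F → skip
[7] flags=0010 VS?F → skip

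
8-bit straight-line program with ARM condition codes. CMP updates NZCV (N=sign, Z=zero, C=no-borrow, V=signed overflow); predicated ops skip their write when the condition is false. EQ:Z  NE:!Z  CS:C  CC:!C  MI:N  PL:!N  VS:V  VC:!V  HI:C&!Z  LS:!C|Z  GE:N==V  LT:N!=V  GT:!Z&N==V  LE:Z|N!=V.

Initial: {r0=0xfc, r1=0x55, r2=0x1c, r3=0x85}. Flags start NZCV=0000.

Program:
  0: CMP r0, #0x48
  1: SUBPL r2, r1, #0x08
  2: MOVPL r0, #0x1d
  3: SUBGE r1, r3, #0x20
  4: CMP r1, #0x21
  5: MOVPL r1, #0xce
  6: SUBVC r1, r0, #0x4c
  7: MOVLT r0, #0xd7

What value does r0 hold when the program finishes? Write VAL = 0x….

VAL = 0xfc

[0] flags=1010 → (cmp)
[1] flags=1010 PL?F → skip
[2] flags=1010 PL?F → skip
[3] flags=1010 GE?F → skip
[4] flags=0010 → (cmp)
[5] flags=0010 PL?T → r1=0xce
[6] flags=0010 VC?T → r1=0xb0
[7] flags=0010 LT?F → skip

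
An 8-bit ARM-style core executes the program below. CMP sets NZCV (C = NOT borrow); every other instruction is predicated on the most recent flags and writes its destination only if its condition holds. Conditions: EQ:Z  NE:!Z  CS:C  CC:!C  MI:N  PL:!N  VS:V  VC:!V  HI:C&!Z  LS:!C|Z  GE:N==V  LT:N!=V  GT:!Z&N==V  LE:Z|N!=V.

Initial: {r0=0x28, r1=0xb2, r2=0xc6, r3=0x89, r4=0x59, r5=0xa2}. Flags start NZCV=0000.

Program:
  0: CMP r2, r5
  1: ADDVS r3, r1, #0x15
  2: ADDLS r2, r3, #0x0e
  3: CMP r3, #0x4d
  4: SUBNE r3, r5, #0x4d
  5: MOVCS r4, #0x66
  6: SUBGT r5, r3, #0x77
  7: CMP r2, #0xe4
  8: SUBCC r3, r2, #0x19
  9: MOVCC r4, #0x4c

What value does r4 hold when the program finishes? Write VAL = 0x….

VAL = 0x4c

[0] flags=0010 → (cmp)
[1] flags=0010 VS?F → skip
[2] flags=0010 LS?F → skip
[3] flags=0011 → (cmp)
[4] flags=0011 NE?T → r3=0x55
[5] flags=0011 CS?T → r4=0x66
[6] flags=0011 GT?F → skip
[7] flags=1000 → (cmp)
[8] flags=1000 CC?T → r3=0xad
[9] flags=1000 CC?T → r4=0x4c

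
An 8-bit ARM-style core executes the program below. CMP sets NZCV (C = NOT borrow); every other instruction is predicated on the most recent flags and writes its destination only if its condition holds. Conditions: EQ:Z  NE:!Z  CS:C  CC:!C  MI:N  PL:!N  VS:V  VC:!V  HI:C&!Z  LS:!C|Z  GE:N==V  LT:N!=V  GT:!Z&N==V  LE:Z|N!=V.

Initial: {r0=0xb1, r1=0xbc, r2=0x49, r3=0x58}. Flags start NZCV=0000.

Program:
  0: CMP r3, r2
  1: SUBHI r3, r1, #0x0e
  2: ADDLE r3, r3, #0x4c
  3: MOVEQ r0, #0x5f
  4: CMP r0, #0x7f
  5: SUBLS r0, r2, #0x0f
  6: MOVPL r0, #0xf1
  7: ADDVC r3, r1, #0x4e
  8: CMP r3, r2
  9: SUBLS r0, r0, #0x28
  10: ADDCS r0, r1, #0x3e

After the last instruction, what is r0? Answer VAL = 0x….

VAL = 0xfa

[0] flags=0010 → (cmp)
[1] flags=0010 HI?T → r3=0xae
[2] flags=0010 LE?F → skip
[3] flags=0010 EQ?F → skip
[4] flags=0011 → (cmp)
[5] flags=0011 LS?F → skip
[6] flags=0011 PL?T → r0=0xf1
[7] flags=0011 VC?F → skip
[8] flags=0011 → (cmp)
[9] flags=0011 LS?F → skip
[10] flags=0011 CS?T → r0=0xfa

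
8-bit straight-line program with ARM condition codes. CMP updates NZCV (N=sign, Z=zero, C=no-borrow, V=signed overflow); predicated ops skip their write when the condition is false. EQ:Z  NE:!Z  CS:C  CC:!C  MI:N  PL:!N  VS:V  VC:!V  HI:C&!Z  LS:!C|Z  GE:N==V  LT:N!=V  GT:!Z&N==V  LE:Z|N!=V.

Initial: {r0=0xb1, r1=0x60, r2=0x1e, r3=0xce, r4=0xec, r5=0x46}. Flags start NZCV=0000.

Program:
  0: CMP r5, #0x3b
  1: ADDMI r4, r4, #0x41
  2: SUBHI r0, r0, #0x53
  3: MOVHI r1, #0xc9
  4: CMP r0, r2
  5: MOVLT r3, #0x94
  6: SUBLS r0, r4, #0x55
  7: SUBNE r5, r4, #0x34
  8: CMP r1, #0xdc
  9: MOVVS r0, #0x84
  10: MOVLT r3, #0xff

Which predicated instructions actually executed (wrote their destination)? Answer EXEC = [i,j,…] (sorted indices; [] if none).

EXEC = [2,3,7,10]

0: ✓ CMP  NZCV=0010
1: · ADDMI
2: ✓ SUBHI  r0←0x5e
3: ✓ MOVHI  r1←0xc9
4: ✓ CMP  NZCV=0010
5: · MOVLT
6: · SUBLS
7: ✓ SUBNE  r5←0xb8
8: ✓ CMP  NZCV=1000
9: · MOVVS
10: ✓ MOVLT  r3←0xff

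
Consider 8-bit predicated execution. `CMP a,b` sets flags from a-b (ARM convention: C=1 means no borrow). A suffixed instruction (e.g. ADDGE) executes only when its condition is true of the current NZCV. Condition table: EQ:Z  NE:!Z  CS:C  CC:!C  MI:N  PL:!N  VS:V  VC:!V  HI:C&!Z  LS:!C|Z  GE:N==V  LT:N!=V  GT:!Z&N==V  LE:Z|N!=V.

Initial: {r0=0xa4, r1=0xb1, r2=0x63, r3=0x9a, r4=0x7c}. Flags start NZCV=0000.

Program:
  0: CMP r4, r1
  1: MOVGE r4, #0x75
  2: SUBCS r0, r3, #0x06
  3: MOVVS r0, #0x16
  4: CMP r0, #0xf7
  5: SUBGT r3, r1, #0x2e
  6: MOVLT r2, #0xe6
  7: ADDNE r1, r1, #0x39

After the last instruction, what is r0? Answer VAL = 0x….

0: ✓ CMP  NZCV=1001
1: ✓ MOVGE  r4←0x75
2: · SUBCS
3: ✓ MOVVS  r0←0x16
4: ✓ CMP  NZCV=0000
5: ✓ SUBGT  r3←0x83
6: · MOVLT
7: ✓ ADDNE  r1←0xea

VAL = 0x16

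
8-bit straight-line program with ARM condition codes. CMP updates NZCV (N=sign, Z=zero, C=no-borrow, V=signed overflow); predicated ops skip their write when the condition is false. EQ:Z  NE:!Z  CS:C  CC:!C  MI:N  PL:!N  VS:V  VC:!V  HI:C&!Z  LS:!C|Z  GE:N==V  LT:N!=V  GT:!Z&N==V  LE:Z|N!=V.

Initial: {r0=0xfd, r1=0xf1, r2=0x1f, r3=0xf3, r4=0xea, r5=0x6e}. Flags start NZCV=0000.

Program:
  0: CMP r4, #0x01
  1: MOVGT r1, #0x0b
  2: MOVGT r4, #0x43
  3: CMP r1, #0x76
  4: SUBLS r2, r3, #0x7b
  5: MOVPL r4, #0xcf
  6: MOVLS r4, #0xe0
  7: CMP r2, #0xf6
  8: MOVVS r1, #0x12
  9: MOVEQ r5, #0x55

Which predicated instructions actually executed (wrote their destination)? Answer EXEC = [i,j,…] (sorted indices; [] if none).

[0] flags=1010 → (cmp)
[1] flags=1010 GT?F → skip
[2] flags=1010 GT?F → skip
[3] flags=0011 → (cmp)
[4] flags=0011 LS?F → skip
[5] flags=0011 PL?T → r4=0xcf
[6] flags=0011 LS?F → skip
[7] flags=0000 → (cmp)
[8] flags=0000 VS?F → skip
[9] flags=0000 EQ?F → skip

EXEC = [5]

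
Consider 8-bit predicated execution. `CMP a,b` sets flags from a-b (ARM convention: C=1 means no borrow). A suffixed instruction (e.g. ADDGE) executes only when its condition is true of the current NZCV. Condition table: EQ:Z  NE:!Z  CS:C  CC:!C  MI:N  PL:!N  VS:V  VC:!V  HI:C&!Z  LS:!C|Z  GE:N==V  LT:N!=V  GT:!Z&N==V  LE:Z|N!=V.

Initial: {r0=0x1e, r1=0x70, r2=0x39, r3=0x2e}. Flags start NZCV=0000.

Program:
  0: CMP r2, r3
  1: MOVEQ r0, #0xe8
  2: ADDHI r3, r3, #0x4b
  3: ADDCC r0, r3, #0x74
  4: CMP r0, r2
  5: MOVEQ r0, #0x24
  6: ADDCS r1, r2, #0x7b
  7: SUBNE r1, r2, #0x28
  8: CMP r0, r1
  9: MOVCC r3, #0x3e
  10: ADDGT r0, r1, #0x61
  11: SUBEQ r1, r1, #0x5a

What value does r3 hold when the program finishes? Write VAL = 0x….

[0] flags=0010 → (cmp)
[1] flags=0010 EQ?F → skip
[2] flags=0010 HI?T → r3=0x79
[3] flags=0010 CC?F → skip
[4] flags=1000 → (cmp)
[5] flags=1000 EQ?F → skip
[6] flags=1000 CS?F → skip
[7] flags=1000 NE?T → r1=0x11
[8] flags=0010 → (cmp)
[9] flags=0010 CC?F → skip
[10] flags=0010 GT?T → r0=0x72
[11] flags=0010 EQ?F → skip

VAL = 0x79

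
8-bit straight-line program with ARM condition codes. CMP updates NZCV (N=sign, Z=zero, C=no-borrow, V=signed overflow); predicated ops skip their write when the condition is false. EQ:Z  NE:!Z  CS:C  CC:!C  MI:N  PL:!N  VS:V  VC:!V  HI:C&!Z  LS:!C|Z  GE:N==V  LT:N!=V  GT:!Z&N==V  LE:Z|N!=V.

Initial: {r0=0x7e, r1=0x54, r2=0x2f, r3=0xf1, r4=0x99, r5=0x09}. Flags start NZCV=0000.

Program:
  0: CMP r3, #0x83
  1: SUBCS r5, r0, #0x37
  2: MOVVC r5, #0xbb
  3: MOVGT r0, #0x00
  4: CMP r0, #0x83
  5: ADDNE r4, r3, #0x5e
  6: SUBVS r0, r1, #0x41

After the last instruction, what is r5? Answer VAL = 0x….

VAL = 0xbb

[0] flags=0010 → (cmp)
[1] flags=0010 CS?T → r5=0x47
[2] flags=0010 VC?T → r5=0xbb
[3] flags=0010 GT?T → r0=0x00
[4] flags=0000 → (cmp)
[5] flags=0000 NE?T → r4=0x4f
[6] flags=0000 VS?F → skip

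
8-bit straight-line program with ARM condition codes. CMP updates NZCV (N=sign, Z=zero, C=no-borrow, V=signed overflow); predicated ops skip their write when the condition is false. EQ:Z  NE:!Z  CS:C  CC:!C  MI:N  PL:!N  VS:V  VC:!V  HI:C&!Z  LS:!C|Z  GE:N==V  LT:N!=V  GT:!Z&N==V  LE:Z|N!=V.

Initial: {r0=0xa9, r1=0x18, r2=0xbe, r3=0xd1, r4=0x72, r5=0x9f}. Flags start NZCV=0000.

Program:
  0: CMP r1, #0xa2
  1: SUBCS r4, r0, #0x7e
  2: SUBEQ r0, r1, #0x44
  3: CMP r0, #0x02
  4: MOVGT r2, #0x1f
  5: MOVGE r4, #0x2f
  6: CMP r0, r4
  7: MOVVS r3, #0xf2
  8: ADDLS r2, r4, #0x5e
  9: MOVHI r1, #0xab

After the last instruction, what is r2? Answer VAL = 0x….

VAL = 0xbe

0: ✓ CMP  NZCV=0000
1: · SUBCS
2: · SUBEQ
3: ✓ CMP  NZCV=1010
4: · MOVGT
5: · MOVGE
6: ✓ CMP  NZCV=0011
7: ✓ MOVVS  r3←0xf2
8: · ADDLS
9: ✓ MOVHI  r1←0xab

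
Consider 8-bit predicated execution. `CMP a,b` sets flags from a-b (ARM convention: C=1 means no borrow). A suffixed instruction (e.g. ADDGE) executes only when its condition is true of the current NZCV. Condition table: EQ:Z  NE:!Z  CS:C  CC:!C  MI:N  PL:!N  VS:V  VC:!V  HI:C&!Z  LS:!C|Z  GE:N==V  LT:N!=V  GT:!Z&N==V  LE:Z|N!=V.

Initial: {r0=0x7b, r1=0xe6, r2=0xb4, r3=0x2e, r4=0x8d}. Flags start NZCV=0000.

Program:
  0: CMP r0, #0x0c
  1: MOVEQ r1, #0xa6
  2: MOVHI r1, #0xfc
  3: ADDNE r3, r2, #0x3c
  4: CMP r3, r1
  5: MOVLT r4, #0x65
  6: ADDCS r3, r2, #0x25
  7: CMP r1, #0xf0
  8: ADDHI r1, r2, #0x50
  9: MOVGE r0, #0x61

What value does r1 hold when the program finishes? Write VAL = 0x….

VAL = 0x04

[0] flags=0010 → (cmp)
[1] flags=0010 EQ?F → skip
[2] flags=0010 HI?T → r1=0xfc
[3] flags=0010 NE?T → r3=0xf0
[4] flags=1000 → (cmp)
[5] flags=1000 LT?T → r4=0x65
[6] flags=1000 CS?F → skip
[7] flags=0010 → (cmp)
[8] flags=0010 HI?T → r1=0x04
[9] flags=0010 GE?T → r0=0x61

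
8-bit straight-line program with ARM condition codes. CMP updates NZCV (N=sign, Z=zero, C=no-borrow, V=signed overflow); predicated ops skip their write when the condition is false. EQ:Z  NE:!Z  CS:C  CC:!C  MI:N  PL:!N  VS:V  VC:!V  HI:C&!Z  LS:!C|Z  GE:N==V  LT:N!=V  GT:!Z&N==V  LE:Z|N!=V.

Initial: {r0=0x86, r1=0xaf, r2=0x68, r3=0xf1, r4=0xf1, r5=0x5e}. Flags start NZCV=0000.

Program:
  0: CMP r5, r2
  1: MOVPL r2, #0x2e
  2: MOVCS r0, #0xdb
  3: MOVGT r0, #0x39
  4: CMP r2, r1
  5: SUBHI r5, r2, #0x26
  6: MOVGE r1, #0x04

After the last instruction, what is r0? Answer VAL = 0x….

[0] flags=1000 → (cmp)
[1] flags=1000 PL?F → skip
[2] flags=1000 CS?F → skip
[3] flags=1000 GT?F → skip
[4] flags=1001 → (cmp)
[5] flags=1001 HI?F → skip
[6] flags=1001 GE?T → r1=0x04

VAL = 0x86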